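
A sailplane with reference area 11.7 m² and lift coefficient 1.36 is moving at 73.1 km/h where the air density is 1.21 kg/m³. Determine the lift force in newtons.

L = 3970 N

Convert speed: v = 73.1 km/h ÷ 3.6 = 20.31 m/s.
Dynamic pressure q = ½ρv² = ½ × 1.21 × 20.31² = 249.5 Pa.
L = q·S·CL = 249.5 × 11.7 × 1.36 = 3970 N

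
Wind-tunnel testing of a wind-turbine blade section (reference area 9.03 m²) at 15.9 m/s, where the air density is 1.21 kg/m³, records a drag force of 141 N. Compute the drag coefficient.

From D = ½ρv²S·CD, rearranging gives CD = 2D/(ρv²S).
CD = 2 × 141 / (1.21 × 15.9² × 9.03) = 0.102

CD = 0.102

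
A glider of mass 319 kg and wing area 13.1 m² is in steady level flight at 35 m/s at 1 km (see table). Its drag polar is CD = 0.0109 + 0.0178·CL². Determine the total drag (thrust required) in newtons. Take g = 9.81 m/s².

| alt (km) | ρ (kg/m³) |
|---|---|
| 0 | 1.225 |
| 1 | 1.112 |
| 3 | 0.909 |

At 1 km, from the table: ρ = 1.112 kg/m³.
In steady level flight, lift balances weight: W = mg = 319 × 9.81 = 3129.4 N.
q = ½ρv² = ½ × 1.112 × 35² = 681.1 Pa.
CL = 2W/(ρv²S) = 2×3129.4/(1.112×35²×13.1) = 0.3507.
CD = 0.0109 + 0.0178 × 0.3507² = 0.01309.
D = q·S·CD = 681.1 × 13.1 × 0.01309 = 116.8 N

D = 117 N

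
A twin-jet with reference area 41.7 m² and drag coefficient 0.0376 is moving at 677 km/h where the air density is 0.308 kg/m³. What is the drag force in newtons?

Convert speed: v = 677 km/h ÷ 3.6 = 188.1 m/s.
Dynamic pressure q = ½ρv² = ½ × 0.308 × 188.1² = 5446 Pa.
D = q·S·CD = 5446 × 41.7 × 0.0376 = 8540 N ≈ 8.54 kN

D = 8540 N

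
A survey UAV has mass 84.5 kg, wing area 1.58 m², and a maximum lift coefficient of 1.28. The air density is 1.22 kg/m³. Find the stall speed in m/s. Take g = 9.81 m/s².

Weight W = mg = 84.5 × 9.81 = 828.9 N.
From L = ½ρV²S·CL,max = W: V_stall = √(2W/(ρSCL,max)) = √(2·828.9/(1.22·1.58·1.28))
V_stall = √671.9 = 25.9 m/s

V_stall = 25.9 m/s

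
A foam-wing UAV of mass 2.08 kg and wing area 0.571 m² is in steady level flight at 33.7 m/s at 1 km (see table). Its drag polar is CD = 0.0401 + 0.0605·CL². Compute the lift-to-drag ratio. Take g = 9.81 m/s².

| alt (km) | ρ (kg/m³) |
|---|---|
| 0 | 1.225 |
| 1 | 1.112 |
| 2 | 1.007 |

L/D = 1.4

At 1 km, from the table: ρ = 1.112 kg/m³.
Weight W = mg = 2.08 × 9.81 = 20.405 N; in level flight L = W.
Dynamic pressure q = 0.5 × 1.112 × 33.7² = 631.4 Pa.
CL = 2W/(ρv²S) = 2×20.405/(1.112×33.7²×0.571) = 0.05659.
CD = 0.0401 + 0.0605 × 0.05659² = 0.04029.
L/D = CL/CD = 0.05659 / 0.04029 = 1.4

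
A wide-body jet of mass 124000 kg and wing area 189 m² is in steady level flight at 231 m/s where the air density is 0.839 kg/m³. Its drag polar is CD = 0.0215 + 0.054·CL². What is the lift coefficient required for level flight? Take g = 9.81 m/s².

CL = 0.288

Weight W = mg = 124000 × 9.81 = 1.2164×10^6 N; in level flight L = W.
q = ½ρv² = ½ × 0.839 × 231² = 22380 Pa.
CL = W/(q·S) = 1.2164×10^6 / (22380 × 189) = 0.2875.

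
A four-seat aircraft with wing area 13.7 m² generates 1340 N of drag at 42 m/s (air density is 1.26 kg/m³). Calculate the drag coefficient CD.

CD = 0.088

From D = ½ρv²S·CD, rearranging gives CD = 2D/(ρv²S).
CD = 2 × 1340 / (1.26 × 42² × 13.7) = 0.088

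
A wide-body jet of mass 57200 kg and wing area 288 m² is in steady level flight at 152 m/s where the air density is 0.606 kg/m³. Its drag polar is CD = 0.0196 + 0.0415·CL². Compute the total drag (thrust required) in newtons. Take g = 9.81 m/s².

D = 46000 N

Level flight ⇒ L = W = m·g = 57200 × 9.81 = 5.6113×10^5 N.
q = ½ρv² = ½ × 0.606 × 152² = 7001 Pa.
CL = 2W/(ρv²S) = 2×5.6113×10^5/(0.606×152²×288) = 0.2783.
CD = 0.0196 + 0.0415 × 0.2783² = 0.02281.
D = q·S·CD = 7001 × 288 × 0.02281 = 46000 N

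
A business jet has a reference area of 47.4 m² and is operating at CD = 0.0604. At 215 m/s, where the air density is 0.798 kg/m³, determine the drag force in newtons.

D = 52800 N

Dynamic pressure q = ½ρv² = ½ × 0.798 × 215² = 18440 Pa.
D = q·S·CD = 18440 × 47.4 × 0.0604 = 52800 N ≈ 52.8 kN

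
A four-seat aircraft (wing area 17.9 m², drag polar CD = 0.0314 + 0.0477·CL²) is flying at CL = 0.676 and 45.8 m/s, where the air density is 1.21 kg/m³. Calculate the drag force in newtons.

D = 1210 N

CD = 0.0314 + 0.0477 × 0.676² = 0.0532
D = ½ρv²S·CD = ½ × 1.21 × 45.8² × 17.9 × 0.0532 = 1210 N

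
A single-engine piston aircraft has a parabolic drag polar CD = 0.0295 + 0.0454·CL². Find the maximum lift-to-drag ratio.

For CD = CD0 + K·CL², (L/D)max occurs at CL* = √(CD0/K) and equals 1/(2√(K·CD0)).
(L/D)max = 1/(2√(0.0454 × 0.0295)) = 1/(2 × 0.0366) = 13.7

(L/D)max = 13.7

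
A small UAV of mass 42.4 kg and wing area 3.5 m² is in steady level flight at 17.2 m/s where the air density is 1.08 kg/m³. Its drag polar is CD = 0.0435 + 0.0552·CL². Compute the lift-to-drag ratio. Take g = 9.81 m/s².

L/D = 10

In steady level flight, lift balances weight: W = mg = 42.4 × 9.81 = 415.94 N.
Dynamic pressure q = 0.5 × 1.08 × 17.2² = 159.8 Pa.
CL = W/(q·S) = 415.94 / (159.8 × 3.5) = 0.7439.
CD = 0.0435 + 0.0552 × 0.7439² = 0.07405.
L/D = CL/CD = 0.7439 / 0.07405 = 10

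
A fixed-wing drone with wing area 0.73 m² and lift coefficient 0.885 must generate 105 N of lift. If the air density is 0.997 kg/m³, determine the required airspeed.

L = ½ρv²S·CL ⇒ v = √(2L/(ρ·S·CL))
v = √(2 × 105 / (0.997 × 0.73 × 0.885)) = √326 = 18.1 m/s

v = 18.1 m/s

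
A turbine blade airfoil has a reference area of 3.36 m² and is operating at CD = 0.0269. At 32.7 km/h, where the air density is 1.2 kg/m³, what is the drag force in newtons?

Convert speed: v = 32.7 km/h ÷ 3.6 = 9.083 m/s.
D = ½ρv²S·CD = ½ × 1.2 × 9.083² × 3.36 × 0.0269 = 4.47 N

D = 4.47 N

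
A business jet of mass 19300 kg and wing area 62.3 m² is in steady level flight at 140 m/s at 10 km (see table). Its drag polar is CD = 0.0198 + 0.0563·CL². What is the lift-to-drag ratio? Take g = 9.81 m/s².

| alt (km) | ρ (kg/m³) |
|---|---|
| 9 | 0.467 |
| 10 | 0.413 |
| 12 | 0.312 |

At 10 km, from the table: ρ = 0.413 kg/m³.
Level flight ⇒ L = W = m·g = 19300 × 9.81 = 1.8933×10^5 N.
q = ½ρv² = ½ × 0.413 × 140² = 4047 Pa.
CL = 2W/(ρv²S) = 2×1.8933×10^5/(0.413×140²×62.3) = 0.7509.
CD = 0.0198 + 0.0563 × 0.7509² = 0.05154.
L/D = CL/CD = 0.7509 / 0.05154 = 14.6

L/D = 14.6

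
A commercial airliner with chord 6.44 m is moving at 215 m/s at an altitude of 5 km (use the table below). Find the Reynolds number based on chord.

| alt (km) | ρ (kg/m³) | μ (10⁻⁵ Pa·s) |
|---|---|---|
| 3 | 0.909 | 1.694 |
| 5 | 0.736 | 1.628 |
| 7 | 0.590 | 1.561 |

At 5 km, from the table: ρ = 0.736 kg/m³, μ = 1.628×10⁻⁵ Pa·s.
Re = ρ·v·c/μ = 0.736 × 215 × 6.44 / (1.628×10⁻⁵) = 6.26×10^7

Re = 6.26×10^7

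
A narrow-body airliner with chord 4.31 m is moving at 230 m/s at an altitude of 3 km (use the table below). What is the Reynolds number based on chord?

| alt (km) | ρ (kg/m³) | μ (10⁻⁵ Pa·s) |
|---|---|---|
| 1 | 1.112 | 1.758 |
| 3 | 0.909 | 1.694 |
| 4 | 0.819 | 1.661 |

Re = 5.32×10^7

At 3 km, from the table: ρ = 0.909 kg/m³, μ = 1.694×10⁻⁵ Pa·s.
Re = ρ·v·c/μ = 0.909 × 230 × 4.31 / (1.694×10⁻⁵) = 5.32×10^7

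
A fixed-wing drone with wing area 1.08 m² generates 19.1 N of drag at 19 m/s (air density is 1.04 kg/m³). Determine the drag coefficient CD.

CD = 0.0942

From D = ½ρv²S·CD, rearranging gives CD = 2D/(ρv²S).
CD = 2 × 19.1 / (1.04 × 19² × 1.08) = 0.0942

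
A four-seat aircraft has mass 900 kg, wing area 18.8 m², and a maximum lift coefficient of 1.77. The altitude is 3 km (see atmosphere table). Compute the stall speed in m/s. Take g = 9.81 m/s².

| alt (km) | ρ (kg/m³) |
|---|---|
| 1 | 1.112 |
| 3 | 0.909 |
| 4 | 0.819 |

At 3 km, from the table: ρ = 0.909 kg/m³.
At stall, lift equals weight: L = W = m·g = 900 × 9.81 = 8829 N.
From L = ½ρV²S·CL,max = W: V_stall = √(2W/(ρSCL,max)) = √(2·8829/(0.909·18.8·1.77))
V_stall = √583.8 = 24.2 m/s

V_stall = 24.2 m/s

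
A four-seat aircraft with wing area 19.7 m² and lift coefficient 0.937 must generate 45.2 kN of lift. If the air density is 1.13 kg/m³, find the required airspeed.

v = 65.8 m/s

L = ½ρv²S·CL ⇒ v = √(2L/(ρ·S·CL))
v = √(2 × 45200 / (1.13 × 19.7 × 0.937)) = √4334 = 65.8 m/s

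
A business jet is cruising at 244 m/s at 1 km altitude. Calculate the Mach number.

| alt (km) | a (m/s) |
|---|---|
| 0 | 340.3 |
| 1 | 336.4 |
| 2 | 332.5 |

At 1 km, from the table: a = 336.4 m/s.
M = v/a = 244 / 336.4 = 0.725

M = 0.725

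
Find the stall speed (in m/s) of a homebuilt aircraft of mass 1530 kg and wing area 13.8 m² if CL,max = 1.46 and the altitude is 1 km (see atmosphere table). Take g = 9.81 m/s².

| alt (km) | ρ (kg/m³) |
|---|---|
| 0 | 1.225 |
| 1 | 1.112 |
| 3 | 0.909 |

V_stall = 36.6 m/s

At 1 km, from the table: ρ = 1.112 kg/m³.
Stall occurs when L = W at CL,max. W = mg = 1530 × 9.81 = 15010 N.
From L = ½ρV²S·CL,max = W: V_stall = √(2W/(ρSCL,max)) = √(2·15010/(1.112·13.8·1.46))
V_stall = √1340 = 36.6 m/s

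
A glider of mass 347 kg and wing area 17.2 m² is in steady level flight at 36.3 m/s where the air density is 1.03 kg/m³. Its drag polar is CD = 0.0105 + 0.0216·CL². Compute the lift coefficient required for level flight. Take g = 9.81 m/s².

CL = 0.292

Weight W = mg = 347 × 9.81 = 3404.1 N; in level flight L = W.
q = ½ρv² = ½ × 1.03 × 36.3² = 678.6 Pa.
CL = W/(q·S) = 3404.1 / (678.6 × 17.2) = 0.2916.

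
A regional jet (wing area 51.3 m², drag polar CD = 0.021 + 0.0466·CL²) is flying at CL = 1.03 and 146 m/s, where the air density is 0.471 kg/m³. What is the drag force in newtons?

D = 18100 N

CD = 0.021 + 0.0466 × 1.03² = 0.07044
D = ½ρv²S·CD = ½ × 0.471 × 146² × 51.3 × 0.07044 = 18100 N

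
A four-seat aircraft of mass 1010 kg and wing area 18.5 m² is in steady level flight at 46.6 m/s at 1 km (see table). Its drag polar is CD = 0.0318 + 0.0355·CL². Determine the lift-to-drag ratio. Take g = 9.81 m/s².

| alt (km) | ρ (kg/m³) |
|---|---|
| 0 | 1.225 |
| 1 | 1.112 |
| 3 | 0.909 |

At 1 km, from the table: ρ = 1.112 kg/m³.
In steady level flight, lift balances weight: W = mg = 1010 × 9.81 = 9908.1 N.
Dynamic pressure q = 0.5 × 1.112 × 46.6² = 1207 Pa.
CL = 2W/(ρv²S) = 2×9908.1/(1.112×46.6²×18.5) = 0.4436.
CD = 0.0318 + 0.0355 × 0.4436² = 0.03879.
L/D = CL/CD = 0.4436 / 0.03879 = 11.4

L/D = 11.4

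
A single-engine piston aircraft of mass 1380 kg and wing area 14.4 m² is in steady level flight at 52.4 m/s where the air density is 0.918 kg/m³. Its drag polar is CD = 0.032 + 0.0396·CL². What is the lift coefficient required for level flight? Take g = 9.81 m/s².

Level flight ⇒ L = W = m·g = 1380 × 9.81 = 13538 N.
q = ½ρv² = ½ × 0.918 × 52.4² = 1260 Pa.
CL = W/(q·S) = 13538 / (1260 × 14.4) = 0.746.

CL = 0.746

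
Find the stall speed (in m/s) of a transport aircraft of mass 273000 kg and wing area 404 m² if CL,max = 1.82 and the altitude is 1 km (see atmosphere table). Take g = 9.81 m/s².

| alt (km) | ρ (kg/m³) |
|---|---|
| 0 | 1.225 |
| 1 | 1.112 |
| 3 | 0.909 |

At 1 km, from the table: ρ = 1.112 kg/m³.
Weight W = mg = 273000 × 9.81 = 2.678×10^6 N.
V_stall = √(2W/(ρ·S·CL,max)) = √(2 × 2.678×10^6 / (1.112 × 404 × 1.82))
V_stall = √6551 = 80.9 m/s

V_stall = 80.9 m/s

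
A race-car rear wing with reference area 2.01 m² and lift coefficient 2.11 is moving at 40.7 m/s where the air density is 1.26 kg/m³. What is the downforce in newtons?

Dynamic pressure q = ½ρv² = ½ × 1.26 × 40.7² = 1044 Pa.
L = q·S·CL = 1044 × 2.01 × 2.11 = 4430 N

L = 4430 N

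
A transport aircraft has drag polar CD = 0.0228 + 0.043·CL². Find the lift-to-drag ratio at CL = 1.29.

CD = 0.0228 + 0.043 × 1.29² = 0.09436
L/D = CL/CD = 1.29 / 0.09436 = 13.7

L/D = 13.7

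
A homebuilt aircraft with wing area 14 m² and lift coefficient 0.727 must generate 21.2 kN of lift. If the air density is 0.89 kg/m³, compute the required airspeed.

L = ½ρv²S·CL ⇒ v = √(2L/(ρ·S·CL))
v = √(2 × 21200 / (0.89 × 14 × 0.727)) = √4681 = 68.4 m/s

v = 68.4 m/s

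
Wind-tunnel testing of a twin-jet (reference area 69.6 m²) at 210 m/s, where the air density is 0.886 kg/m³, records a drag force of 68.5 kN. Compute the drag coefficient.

From D = ½ρv²S·CD, rearranging gives CD = 2D/(ρv²S).
CD = 2 × 68500 / (0.886 × 210² × 69.6) = 0.0504

CD = 0.0504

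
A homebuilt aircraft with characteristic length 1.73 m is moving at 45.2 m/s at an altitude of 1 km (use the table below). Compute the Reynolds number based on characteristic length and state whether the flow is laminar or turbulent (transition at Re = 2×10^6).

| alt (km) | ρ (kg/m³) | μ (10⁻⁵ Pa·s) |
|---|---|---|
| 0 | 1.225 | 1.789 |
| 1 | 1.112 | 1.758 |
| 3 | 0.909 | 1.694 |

At 1 km, from the table: ρ = 1.112 kg/m³, μ = 1.758×10⁻⁵ Pa·s.
Re = ρ·v·c/μ = 1.112 × 45.2 × 1.73 / (1.758×10⁻⁵) = 4.95×10^6
Since 4.95×10^6 > 2×10^6, the flow is turbulent.

Re = 4.95×10^6 (turbulent)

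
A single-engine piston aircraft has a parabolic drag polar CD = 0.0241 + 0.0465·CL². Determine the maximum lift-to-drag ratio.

For CD = CD0 + K·CL², (L/D)max occurs at CL* = √(CD0/K) and equals 1/(2√(K·CD0)).
(L/D)max = 1/(2√(0.0465 × 0.0241)) = 1/(2 × 0.03348) = 14.9

(L/D)max = 14.9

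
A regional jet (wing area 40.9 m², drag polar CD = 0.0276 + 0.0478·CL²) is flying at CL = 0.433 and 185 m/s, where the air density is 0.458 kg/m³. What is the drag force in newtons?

D = 11700 N

CD = 0.0276 + 0.0478 × 0.433² = 0.03656
D = ½ρv²S·CD = ½ × 0.458 × 185² × 40.9 × 0.03656 = 11700 N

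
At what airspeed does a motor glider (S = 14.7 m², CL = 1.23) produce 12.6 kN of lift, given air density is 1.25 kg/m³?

v = 33.4 m/s

L = ½ρv²S·CL ⇒ v = √(2L/(ρ·S·CL))
v = √(2 × 12600 / (1.25 × 14.7 × 1.23)) = √1115 = 33.4 m/s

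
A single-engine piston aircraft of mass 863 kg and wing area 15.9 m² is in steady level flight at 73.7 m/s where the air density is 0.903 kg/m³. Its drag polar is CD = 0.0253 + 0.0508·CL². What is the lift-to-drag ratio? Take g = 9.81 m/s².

In steady level flight, lift balances weight: W = mg = 863 × 9.81 = 8466 N.
Dynamic pressure q = 0.5 × 0.903 × 73.7² = 2452 Pa.
CL = W/(q·S) = 8466 / (2452 × 15.9) = 0.2171.
CD = 0.0253 + 0.0508 × 0.2171² = 0.02769.
L/D = CL/CD = 0.2171 / 0.02769 = 7.84

L/D = 7.84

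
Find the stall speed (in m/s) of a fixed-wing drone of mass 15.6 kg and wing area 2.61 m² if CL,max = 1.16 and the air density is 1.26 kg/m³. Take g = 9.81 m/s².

V_stall = 8.96 m/s

Stall occurs when L = W at CL,max. W = mg = 15.6 × 9.81 = 153 N.
From L = ½ρV²S·CL,max = W: V_stall = √(2W/(ρSCL,max)) = √(2·153/(1.26·2.61·1.16))
V_stall = √80.23 = 8.96 m/s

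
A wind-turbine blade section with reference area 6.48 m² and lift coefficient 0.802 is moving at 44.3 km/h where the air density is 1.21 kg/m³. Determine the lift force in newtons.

L = 476 N

Convert speed: v = 44.3 km/h ÷ 3.6 = 12.31 m/s.
L = ½ρv²S·CL = ½ × 1.21 × 12.31² × 6.48 × 0.802 = 476 N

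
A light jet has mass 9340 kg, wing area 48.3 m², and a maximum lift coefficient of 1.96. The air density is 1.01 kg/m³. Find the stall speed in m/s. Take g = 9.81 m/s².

Stall occurs when L = W at CL,max. W = mg = 9340 × 9.81 = 91630 N.
From L = ½ρV²S·CL,max = W: V_stall = √(2W/(ρSCL,max)) = √(2·91630/(1.01·48.3·1.96))
V_stall = √1917 = 43.8 m/s

V_stall = 43.8 m/s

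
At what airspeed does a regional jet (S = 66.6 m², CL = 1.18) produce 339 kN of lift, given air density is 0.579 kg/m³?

v = 122 m/s

L = ½ρv²S·CL ⇒ v = √(2L/(ρ·S·CL))
v = √(2 × 3.39×10^5 / (0.579 × 66.6 × 1.18)) = √14900 = 122 m/s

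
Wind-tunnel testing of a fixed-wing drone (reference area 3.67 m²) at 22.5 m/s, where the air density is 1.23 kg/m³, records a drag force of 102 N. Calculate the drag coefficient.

From D = ½ρv²S·CD, rearranging gives CD = 2D/(ρv²S).
CD = 2 × 102 / (1.23 × 22.5² × 3.67) = 0.0893

CD = 0.0893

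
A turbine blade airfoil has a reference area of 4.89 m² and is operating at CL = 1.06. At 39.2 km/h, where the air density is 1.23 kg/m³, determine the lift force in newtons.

L = 378 N

Convert speed: v = 39.2 km/h ÷ 3.6 = 10.89 m/s.
L = ½ρv²S·CL = ½ × 1.23 × 10.89² × 4.89 × 1.06 = 378 N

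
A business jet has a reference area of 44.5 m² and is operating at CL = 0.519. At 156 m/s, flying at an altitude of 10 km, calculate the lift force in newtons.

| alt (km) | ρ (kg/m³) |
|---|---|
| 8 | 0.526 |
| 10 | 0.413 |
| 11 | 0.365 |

L = 1.16×10^5 N

At 10 km, from the table: ρ = 0.413 kg/m³.
L = ½ρv²S·CL = ½ × 0.413 × 156² × 44.5 × 0.519 = 1.16×10^5 N ≈ 116 kN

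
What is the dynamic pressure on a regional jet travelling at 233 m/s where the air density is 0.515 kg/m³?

q = ½ρv² = ½ × 0.515 × 233² = 14000 Pa

q = 14000 Pa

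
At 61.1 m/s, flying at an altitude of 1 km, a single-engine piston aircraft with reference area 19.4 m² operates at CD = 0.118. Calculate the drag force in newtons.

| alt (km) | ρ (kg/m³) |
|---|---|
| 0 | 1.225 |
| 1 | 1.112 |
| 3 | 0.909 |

At 1 km, from the table: ρ = 1.112 kg/m³.
Dynamic pressure q = ½ρv² = ½ × 1.112 × 61.1² = 2076 Pa.
D = q·S·CD = 2076 × 19.4 × 0.118 = 4750 N

D = 4750 N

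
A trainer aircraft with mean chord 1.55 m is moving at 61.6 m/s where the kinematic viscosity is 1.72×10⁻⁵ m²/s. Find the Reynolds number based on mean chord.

Re = v·c/ν = 61.6 × 1.55 / (1.72×10⁻⁵) = 5.55×10^6

Re = 5.55×10^6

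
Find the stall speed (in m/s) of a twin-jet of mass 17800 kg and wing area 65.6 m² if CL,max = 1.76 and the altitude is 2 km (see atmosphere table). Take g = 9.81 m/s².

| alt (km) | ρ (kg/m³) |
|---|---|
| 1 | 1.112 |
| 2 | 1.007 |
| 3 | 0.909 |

V_stall = 54.8 m/s

At 2 km, from the table: ρ = 1.007 kg/m³.
Weight W = mg = 17800 × 9.81 = 1.746×10^5 N.
From L = ½ρV²S·CL,max = W: V_stall = √(2W/(ρSCL,max)) = √(2·1.746×10^5/(1.007·65.6·1.76))
V_stall = √3004 = 54.8 m/s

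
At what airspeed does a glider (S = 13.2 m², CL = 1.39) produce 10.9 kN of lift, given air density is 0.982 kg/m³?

L = ½ρv²S·CL ⇒ v = √(2L/(ρ·S·CL))
v = √(2 × 10900 / (0.982 × 13.2 × 1.39)) = √1210 = 34.8 m/s

v = 34.8 m/s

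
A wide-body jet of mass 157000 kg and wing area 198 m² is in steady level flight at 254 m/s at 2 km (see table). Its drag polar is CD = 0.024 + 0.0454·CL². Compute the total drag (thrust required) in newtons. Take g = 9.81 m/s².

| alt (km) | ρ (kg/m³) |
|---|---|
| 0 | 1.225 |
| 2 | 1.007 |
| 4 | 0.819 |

D = 1.71×10^5 N

At 2 km, from the table: ρ = 1.007 kg/m³.
In steady level flight, lift balances weight: W = mg = 157000 × 9.81 = 1.5402×10^6 N.
Dynamic pressure q = 0.5 × 1.007 × 254² = 32480 Pa.
Required CL = L/(qS) = 1.5402×10^6/(32480·198) = 0.2395.
CD = 0.024 + 0.0454 × 0.2395² = 0.0266.
D = q·S·CD = 32480 × 198 × 0.0266 = 1.711×10^5 N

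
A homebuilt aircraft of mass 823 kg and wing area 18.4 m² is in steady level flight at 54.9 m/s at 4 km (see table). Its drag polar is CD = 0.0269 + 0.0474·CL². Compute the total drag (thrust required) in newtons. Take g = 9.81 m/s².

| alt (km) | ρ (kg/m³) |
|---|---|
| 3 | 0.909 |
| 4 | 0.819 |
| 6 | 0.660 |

D = 747 N

At 4 km, from the table: ρ = 0.819 kg/m³.
Weight W = mg = 823 × 9.81 = 8073.6 N; in level flight L = W.
q = ½ρv² = ½ × 0.819 × 54.9² = 1234 Pa.
Required CL = L/(qS) = 8073.6/(1234·18.4) = 0.3555.
CD = 0.0269 + 0.0474 × 0.3555² = 0.03289.
D = q·S·CD = 1234 × 18.4 × 0.03289 = 746.9 N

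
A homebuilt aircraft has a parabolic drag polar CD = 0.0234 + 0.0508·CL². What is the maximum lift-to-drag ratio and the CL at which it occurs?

For CD = CD0 + K·CL², (L/D)max occurs at CL* = √(CD0/K) and equals 1/(2√(K·CD0)).
(L/D)max = 1/(2√(0.0508 × 0.0234)) = 1/(2 × 0.03448) = 14.5
CL* = √(0.0234/0.0508) = 0.679

(L/D)max = 14.5, at CL = 0.679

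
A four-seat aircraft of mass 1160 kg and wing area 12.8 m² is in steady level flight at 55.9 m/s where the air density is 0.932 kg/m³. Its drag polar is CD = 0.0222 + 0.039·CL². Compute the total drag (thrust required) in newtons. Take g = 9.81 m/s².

Level flight ⇒ L = W = m·g = 1160 × 9.81 = 11380 N.
Dynamic pressure q = 0.5 × 0.932 × 55.9² = 1456 Pa.
Required CL = L/(qS) = 11380/(1456·12.8) = 0.6105.
CD = 0.0222 + 0.039 × 0.6105² = 0.03674.
D = q·S·CD = 1456 × 12.8 × 0.03674 = 684.7 N

D = 685 N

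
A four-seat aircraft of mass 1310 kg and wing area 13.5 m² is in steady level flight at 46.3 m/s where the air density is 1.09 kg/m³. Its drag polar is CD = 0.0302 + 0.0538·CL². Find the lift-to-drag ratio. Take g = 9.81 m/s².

L/D = 12.4

Weight W = mg = 1310 × 9.81 = 12851 N; in level flight L = W.
Dynamic pressure q = 0.5 × 1.09 × 46.3² = 1168 Pa.
CL = W/(q·S) = 12851 / (1168 × 13.5) = 0.8148.
CD = 0.0302 + 0.0538 × 0.8148² = 0.06592.
L/D = CL/CD = 0.8148 / 0.06592 = 12.4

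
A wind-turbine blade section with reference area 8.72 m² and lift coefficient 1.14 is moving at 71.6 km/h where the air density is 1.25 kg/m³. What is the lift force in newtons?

L = 2460 N

Convert speed: v = 71.6 km/h ÷ 3.6 = 19.89 m/s.
Dynamic pressure q = ½ρv² = ½ × 1.25 × 19.89² = 247.2 Pa.
L = q·S·CL = 247.2 × 8.72 × 1.14 = 2460 N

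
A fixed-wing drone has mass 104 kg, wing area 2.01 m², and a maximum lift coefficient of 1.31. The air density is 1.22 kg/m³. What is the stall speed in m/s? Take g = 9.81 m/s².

At stall, lift equals weight: L = W = m·g = 104 × 9.81 = 1020 N.
V_stall = √(2W/(ρ·S·CL,max)) = √(2 × 1020 / (1.22 × 2.01 × 1.31))
V_stall = √635.2 = 25.2 m/s

V_stall = 25.2 m/s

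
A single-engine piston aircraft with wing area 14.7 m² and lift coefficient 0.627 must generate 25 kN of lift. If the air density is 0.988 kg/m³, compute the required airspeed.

v = 74.1 m/s

L = ½ρv²S·CL ⇒ v = √(2L/(ρ·S·CL))
v = √(2 × 25000 / (0.988 × 14.7 × 0.627)) = √5491 = 74.1 m/s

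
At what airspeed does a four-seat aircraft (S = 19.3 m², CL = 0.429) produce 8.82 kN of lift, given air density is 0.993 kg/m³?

v = 46.3 m/s

L = ½ρv²S·CL ⇒ v = √(2L/(ρ·S·CL))
v = √(2 × 8820 / (0.993 × 19.3 × 0.429)) = √2146 = 46.3 m/s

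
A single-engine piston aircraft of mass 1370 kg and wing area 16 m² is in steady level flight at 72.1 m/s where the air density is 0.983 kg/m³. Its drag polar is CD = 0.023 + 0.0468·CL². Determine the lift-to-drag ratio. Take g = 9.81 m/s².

L/D = 11.7

Weight W = mg = 1370 × 9.81 = 13440 N; in level flight L = W.
q = ½ρv² = ½ × 0.983 × 72.1² = 2555 Pa.
Required CL = L/(qS) = 13440/(2555·16) = 0.3288.
CD = 0.023 + 0.0468 × 0.3288² = 0.02806.
L/D = CL/CD = 0.3288 / 0.02806 = 11.7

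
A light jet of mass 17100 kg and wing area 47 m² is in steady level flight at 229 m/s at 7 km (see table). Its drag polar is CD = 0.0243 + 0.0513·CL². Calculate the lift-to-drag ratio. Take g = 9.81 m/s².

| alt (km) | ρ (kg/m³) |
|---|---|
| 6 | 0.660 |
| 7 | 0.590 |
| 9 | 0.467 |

At 7 km, from the table: ρ = 0.590 kg/m³.
In steady level flight, lift balances weight: W = mg = 17100 × 9.81 = 1.6775×10^5 N.
q = ½ρv² = ½ × 0.59 × 229² = 15470 Pa.
CL = W/(q·S) = 1.6775×10^5 / (15470 × 47) = 0.2307.
CD = 0.0243 + 0.0513 × 0.2307² = 0.02703.
L/D = CL/CD = 0.2307 / 0.02703 = 8.54

L/D = 8.54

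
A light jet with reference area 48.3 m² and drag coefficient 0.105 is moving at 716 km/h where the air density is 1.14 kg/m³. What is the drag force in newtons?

Convert speed: v = 716 km/h ÷ 3.6 = 198.9 m/s.
Dynamic pressure q = ½ρv² = ½ × 1.14 × 198.9² = 22550 Pa.
D = q·S·CD = 22550 × 48.3 × 0.105 = 1.14×10^5 N ≈ 114 kN

D = 1.14×10^5 N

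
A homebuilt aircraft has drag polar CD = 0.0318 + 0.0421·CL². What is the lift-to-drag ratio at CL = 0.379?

L/D = 10

CD = 0.0318 + 0.0421 × 0.379² = 0.03785
L/D = CL/CD = 0.379 / 0.03785 = 10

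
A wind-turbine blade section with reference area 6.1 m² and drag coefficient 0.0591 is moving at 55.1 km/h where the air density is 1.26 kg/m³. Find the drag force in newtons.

Convert speed: v = 55.1 km/h ÷ 3.6 = 15.31 m/s.
Dynamic pressure q = ½ρv² = ½ × 1.26 × 15.31² = 147.6 Pa.
D = q·S·CD = 147.6 × 6.1 × 0.0591 = 53.2 N

D = 53.2 N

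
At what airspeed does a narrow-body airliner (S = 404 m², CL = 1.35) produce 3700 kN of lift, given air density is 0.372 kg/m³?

L = ½ρv²S·CL ⇒ v = √(2L/(ρ·S·CL))
v = √(2 × 3.7×10^6 / (0.372 × 404 × 1.35)) = √36470 = 191 m/s

v = 191 m/s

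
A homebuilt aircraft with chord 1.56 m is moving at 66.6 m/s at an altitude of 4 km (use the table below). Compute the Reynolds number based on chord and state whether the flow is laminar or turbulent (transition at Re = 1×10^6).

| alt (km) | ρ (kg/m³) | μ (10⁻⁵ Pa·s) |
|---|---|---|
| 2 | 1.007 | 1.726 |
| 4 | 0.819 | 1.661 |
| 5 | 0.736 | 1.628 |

At 4 km, from the table: ρ = 0.819 kg/m³, μ = 1.661×10⁻⁵ Pa·s.
Re = ρ·v·c/μ = 0.819 × 66.6 × 1.56 / (1.661×10⁻⁵) = 5.12×10^6
Since 5.12×10^6 > 1×10^6, the flow is turbulent.

Re = 5.12×10^6 (turbulent)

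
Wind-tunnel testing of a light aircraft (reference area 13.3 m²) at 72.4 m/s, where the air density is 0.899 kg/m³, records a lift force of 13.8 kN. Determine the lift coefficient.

CL = 0.44

From L = ½ρv²S·CL, rearranging gives CL = 2L/(ρv²S).
CL = 2 × 13800 / (0.899 × 72.4² × 13.3) = 0.44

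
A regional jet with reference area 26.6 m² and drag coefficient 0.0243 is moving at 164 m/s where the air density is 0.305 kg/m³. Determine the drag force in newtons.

D = 2650 N

Dynamic pressure q = ½ρv² = ½ × 0.305 × 164² = 4102 Pa.
D = q·S·CD = 4102 × 26.6 × 0.0243 = 2650 N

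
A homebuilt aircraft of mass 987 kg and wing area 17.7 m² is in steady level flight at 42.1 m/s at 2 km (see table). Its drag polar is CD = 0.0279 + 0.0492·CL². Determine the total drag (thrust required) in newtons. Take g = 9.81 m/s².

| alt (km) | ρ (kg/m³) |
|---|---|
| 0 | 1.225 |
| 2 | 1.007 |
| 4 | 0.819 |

D = 733 N

At 2 km, from the table: ρ = 1.007 kg/m³.
Level flight ⇒ L = W = m·g = 987 × 9.81 = 9682.5 N.
q = ½ρv² = ½ × 1.007 × 42.1² = 892.4 Pa.
CL = W/(q·S) = 9682.5 / (892.4 × 17.7) = 0.613.
CD = 0.0279 + 0.0492 × 0.613² = 0.04639.
D = q·S·CD = 892.4 × 17.7 × 0.04639 = 732.7 N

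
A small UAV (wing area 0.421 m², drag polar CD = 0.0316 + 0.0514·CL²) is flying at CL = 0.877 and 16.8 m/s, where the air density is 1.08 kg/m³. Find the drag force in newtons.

CD = 0.0316 + 0.0514 × 0.877² = 0.07113
D = ½ρv²S·CD = ½ × 1.08 × 16.8² × 0.421 × 0.07113 = 4.56 N

D = 4.56 N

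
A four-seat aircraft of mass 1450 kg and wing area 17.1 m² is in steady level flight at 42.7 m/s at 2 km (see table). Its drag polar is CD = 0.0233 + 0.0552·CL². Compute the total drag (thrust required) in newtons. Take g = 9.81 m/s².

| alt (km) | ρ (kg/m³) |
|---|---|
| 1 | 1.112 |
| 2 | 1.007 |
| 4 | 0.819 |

At 2 km, from the table: ρ = 1.007 kg/m³.
In steady level flight, lift balances weight: W = mg = 1450 × 9.81 = 14224 N.
q = ½ρv² = ½ × 1.007 × 42.7² = 918 Pa.
Required CL = L/(qS) = 14224/(918·17.1) = 0.9061.
CD = 0.0233 + 0.0552 × 0.9061² = 0.06862.
D = q·S·CD = 918 × 17.1 × 0.06862 = 1077 N

D = 1080 N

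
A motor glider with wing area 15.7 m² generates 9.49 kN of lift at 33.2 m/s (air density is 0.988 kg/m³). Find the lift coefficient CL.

From L = ½ρv²S·CL, rearranging gives CL = 2L/(ρv²S).
CL = 2 × 9490 / (0.988 × 33.2² × 15.7) = 1.11

CL = 1.11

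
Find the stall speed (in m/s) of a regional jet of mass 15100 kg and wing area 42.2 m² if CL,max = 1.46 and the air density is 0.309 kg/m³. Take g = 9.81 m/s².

V_stall = 125 m/s

Stall occurs when L = W at CL,max. W = mg = 15100 × 9.81 = 1.481×10^5 N.
From L = ½ρV²S·CL,max = W: V_stall = √(2W/(ρSCL,max)) = √(2·1.481×10^5/(0.309·42.2·1.46))
V_stall = √15560 = 125 m/s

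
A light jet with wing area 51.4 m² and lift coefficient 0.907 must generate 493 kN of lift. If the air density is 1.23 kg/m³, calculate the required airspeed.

v = 131 m/s

L = ½ρv²S·CL ⇒ v = √(2L/(ρ·S·CL))
v = √(2 × 4.93×10^5 / (1.23 × 51.4 × 0.907)) = √17190 = 131 m/s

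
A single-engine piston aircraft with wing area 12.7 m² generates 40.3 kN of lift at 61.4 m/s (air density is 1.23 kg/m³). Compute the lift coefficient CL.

From L = ½ρv²S·CL, rearranging gives CL = 2L/(ρv²S).
CL = 2 × 40300 / (1.23 × 61.4² × 12.7) = 1.37

CL = 1.37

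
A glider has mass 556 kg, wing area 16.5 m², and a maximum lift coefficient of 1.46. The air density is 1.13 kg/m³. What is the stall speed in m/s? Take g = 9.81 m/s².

Weight W = mg = 556 × 9.81 = 5454 N.
V_stall = √(2W/(ρ·S·CL,max)) = √(2 × 5454 / (1.13 × 16.5 × 1.46))
V_stall = √400.7 = 20 m/s

V_stall = 20 m/s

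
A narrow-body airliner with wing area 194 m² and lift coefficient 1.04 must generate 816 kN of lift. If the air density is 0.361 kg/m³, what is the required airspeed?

v = 150 m/s

L = ½ρv²S·CL ⇒ v = √(2L/(ρ·S·CL))
v = √(2 × 8.16×10^5 / (0.361 × 194 × 1.04)) = √22410 = 150 m/s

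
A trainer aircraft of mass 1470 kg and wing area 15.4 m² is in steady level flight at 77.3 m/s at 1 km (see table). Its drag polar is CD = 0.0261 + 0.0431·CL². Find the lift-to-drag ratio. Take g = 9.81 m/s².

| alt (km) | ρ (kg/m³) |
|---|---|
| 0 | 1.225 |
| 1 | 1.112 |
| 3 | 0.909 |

L/D = 9.55

At 1 km, from the table: ρ = 1.112 kg/m³.
Weight W = mg = 1470 × 9.81 = 14421 N; in level flight L = W.
Dynamic pressure q = 0.5 × 1.112 × 77.3² = 3322 Pa.
Required CL = L/(qS) = 14421/(3322·15.4) = 0.2819.
CD = 0.0261 + 0.0431 × 0.2819² = 0.02952.
L/D = CL/CD = 0.2819 / 0.02952 = 9.55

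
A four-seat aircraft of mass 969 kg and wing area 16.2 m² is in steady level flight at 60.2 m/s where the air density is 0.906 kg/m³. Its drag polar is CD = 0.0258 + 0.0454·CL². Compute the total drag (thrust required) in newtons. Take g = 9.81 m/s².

Level flight ⇒ L = W = m·g = 969 × 9.81 = 9505.9 N.
q = ½ρv² = ½ × 0.906 × 60.2² = 1642 Pa.
CL = W/(q·S) = 9505.9 / (1642 × 16.2) = 0.3574.
CD = 0.0258 + 0.0454 × 0.3574² = 0.0316.
D = q·S·CD = 1642 × 16.2 × 0.0316 = 840.4 N

D = 840 N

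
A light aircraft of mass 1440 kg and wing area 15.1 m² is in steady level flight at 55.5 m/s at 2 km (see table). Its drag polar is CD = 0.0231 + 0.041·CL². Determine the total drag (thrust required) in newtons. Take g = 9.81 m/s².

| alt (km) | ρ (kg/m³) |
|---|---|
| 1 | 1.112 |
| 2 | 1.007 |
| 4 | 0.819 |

D = 890 N

At 2 km, from the table: ρ = 1.007 kg/m³.
Weight W = mg = 1440 × 9.81 = 14126 N; in level flight L = W.
Dynamic pressure q = 0.5 × 1.007 × 55.5² = 1551 Pa.
Required CL = L/(qS) = 14126/(1551·15.1) = 0.6032.
CD = 0.0231 + 0.041 × 0.6032² = 0.03802.
D = q·S·CD = 1551 × 15.1 × 0.03802 = 890.3 N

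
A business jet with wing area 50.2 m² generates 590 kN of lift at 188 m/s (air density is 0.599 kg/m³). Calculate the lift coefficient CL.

From L = ½ρv²S·CL, rearranging gives CL = 2L/(ρv²S).
CL = 2 × 5.9×10^5 / (0.599 × 188² × 50.2) = 1.11

CL = 1.11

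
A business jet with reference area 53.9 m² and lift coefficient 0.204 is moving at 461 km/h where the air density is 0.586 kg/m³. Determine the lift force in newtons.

Convert speed: v = 461 km/h ÷ 3.6 = 128.1 m/s.
L = ½ρv²S·CL = ½ × 0.586 × 128.1² × 53.9 × 0.204 = 52800 N ≈ 52.8 kN

L = 52800 N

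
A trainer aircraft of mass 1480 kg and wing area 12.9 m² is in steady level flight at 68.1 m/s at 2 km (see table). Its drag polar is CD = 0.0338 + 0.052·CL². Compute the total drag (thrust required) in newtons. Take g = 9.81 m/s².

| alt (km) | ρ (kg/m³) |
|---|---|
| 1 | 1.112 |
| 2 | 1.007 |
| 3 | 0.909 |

At 2 km, from the table: ρ = 1.007 kg/m³.
In steady level flight, lift balances weight: W = mg = 1480 × 9.81 = 14519 N.
q = ½ρv² = ½ × 1.007 × 68.1² = 2335 Pa.
CL = W/(q·S) = 14519 / (2335 × 12.9) = 0.482.
CD = 0.0338 + 0.052 × 0.482² = 0.04588.
D = q·S·CD = 2335 × 12.9 × 0.04588 = 1382 N

D = 1380 N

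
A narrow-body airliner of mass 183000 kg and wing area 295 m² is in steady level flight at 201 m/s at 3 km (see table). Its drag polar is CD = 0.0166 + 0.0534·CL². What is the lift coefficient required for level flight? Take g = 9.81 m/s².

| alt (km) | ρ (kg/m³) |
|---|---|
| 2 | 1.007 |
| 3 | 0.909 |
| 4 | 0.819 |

At 3 km, from the table: ρ = 0.909 kg/m³.
Level flight ⇒ L = W = m·g = 183000 × 9.81 = 1.7952×10^6 N.
Dynamic pressure q = 0.5 × 0.909 × 201² = 18360 Pa.
CL = 2W/(ρv²S) = 2×1.7952×10^6/(0.909×201²×295) = 0.3314.

CL = 0.331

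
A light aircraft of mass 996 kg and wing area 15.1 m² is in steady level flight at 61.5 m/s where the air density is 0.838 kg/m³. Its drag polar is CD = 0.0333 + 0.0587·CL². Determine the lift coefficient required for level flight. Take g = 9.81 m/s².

CL = 0.408

In steady level flight, lift balances weight: W = mg = 996 × 9.81 = 9770.8 N.
q = ½ρv² = ½ × 0.838 × 61.5² = 1585 Pa.
Required CL = L/(qS) = 9770.8/(1585·15.1) = 0.4083.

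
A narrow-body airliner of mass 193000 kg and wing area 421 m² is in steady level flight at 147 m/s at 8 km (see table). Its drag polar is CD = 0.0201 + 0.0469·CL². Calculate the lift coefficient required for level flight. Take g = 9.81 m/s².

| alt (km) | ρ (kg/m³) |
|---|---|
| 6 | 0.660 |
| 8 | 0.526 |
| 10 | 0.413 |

CL = 0.791

At 8 km, from the table: ρ = 0.526 kg/m³.
Weight W = mg = 193000 × 9.81 = 1.8933×10^6 N; in level flight L = W.
Dynamic pressure q = 0.5 × 0.526 × 147² = 5683 Pa.
CL = 2W/(ρv²S) = 2×1.8933×10^6/(0.526×147²×421) = 0.7913.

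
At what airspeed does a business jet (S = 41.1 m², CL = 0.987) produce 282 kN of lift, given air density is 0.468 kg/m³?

v = 172 m/s

L = ½ρv²S·CL ⇒ v = √(2L/(ρ·S·CL))
v = √(2 × 2.82×10^5 / (0.468 × 41.1 × 0.987)) = √29710 = 172 m/s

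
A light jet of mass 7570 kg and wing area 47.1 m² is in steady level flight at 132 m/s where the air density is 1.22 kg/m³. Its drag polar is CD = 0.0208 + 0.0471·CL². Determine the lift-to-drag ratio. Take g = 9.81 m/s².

L/D = 6.79

In steady level flight, lift balances weight: W = mg = 7570 × 9.81 = 74262 N.
q = ½ρv² = ½ × 1.22 × 132² = 10630 Pa.
CL = W/(q·S) = 74262 / (10630 × 47.1) = 0.1483.
CD = 0.0208 + 0.0471 × 0.1483² = 0.02184.
L/D = CL/CD = 0.1483 / 0.02184 = 6.79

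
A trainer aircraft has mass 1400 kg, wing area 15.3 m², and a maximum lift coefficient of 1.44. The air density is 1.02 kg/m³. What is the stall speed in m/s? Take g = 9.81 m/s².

Stall occurs when L = W at CL,max. W = mg = 1400 × 9.81 = 13730 N.
From L = ½ρV²S·CL,max = W: V_stall = √(2W/(ρSCL,max)) = √(2·13730/(1.02·15.3·1.44))
V_stall = √1222 = 35 m/s

V_stall = 35 m/s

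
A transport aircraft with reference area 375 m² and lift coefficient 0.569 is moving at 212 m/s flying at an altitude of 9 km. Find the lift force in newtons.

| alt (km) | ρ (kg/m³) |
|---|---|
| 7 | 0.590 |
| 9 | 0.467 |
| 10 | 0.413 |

At 9 km, from the table: ρ = 0.467 kg/m³.
Dynamic pressure q = ½ρv² = ½ × 0.467 × 212² = 10490 Pa.
L = q·S·CL = 10490 × 375 × 0.569 = 2.24×10^6 N ≈ 2240 kN

L = 2.24×10^6 N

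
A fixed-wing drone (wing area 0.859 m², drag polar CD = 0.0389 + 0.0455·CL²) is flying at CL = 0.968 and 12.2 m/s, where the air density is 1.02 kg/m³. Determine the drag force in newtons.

CD = 0.0389 + 0.0455 × 0.968² = 0.08153
D = ½ρv²S·CD = ½ × 1.02 × 12.2² × 0.859 × 0.08153 = 5.32 N

D = 5.32 N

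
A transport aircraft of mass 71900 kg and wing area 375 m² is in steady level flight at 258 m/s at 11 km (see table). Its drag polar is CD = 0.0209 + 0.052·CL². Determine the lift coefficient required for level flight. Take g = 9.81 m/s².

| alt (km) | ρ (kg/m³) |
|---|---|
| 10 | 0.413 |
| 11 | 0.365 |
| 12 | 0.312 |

CL = 0.155

At 11 km, from the table: ρ = 0.365 kg/m³.
In steady level flight, lift balances weight: W = mg = 71900 × 9.81 = 7.0534×10^5 N.
q = ½ρv² = ½ × 0.365 × 258² = 12150 Pa.
Required CL = L/(qS) = 7.0534×10^5/(12150·375) = 0.1548.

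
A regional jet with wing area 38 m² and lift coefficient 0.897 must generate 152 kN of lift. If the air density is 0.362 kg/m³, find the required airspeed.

v = 157 m/s

L = ½ρv²S·CL ⇒ v = √(2L/(ρ·S·CL))
v = √(2 × 1.52×10^5 / (0.362 × 38 × 0.897)) = √24640 = 157 m/s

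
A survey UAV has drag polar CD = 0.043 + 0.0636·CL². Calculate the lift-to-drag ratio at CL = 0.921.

CD = 0.043 + 0.0636 × 0.921² = 0.09695
L/D = CL/CD = 0.921 / 0.09695 = 9.5

L/D = 9.5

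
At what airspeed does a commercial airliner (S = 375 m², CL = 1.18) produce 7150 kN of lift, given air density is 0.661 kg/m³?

v = 221 m/s

L = ½ρv²S·CL ⇒ v = √(2L/(ρ·S·CL))
v = √(2 × 7.15×10^6 / (0.661 × 375 × 1.18)) = √48890 = 221 m/s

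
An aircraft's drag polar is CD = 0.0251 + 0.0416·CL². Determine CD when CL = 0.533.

CD = 0.0251 + 0.0416 × 0.533² = 0.0251 + 0.01182 = 0.0369

CD = 0.0369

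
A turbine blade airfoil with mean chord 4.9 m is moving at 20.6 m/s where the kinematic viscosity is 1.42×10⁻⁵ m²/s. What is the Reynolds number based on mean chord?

Re = 7.11×10^6

Re = v·c/ν = 20.6 × 4.9 / (1.42×10⁻⁵) = 7.11×10^6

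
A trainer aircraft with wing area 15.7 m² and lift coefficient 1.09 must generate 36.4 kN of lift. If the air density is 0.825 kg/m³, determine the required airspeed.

L = ½ρv²S·CL ⇒ v = √(2L/(ρ·S·CL))
v = √(2 × 36400 / (0.825 × 15.7 × 1.09)) = √5156 = 71.8 m/s

v = 71.8 m/s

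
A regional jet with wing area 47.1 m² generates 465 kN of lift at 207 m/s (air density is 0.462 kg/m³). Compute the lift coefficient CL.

From L = ½ρv²S·CL, rearranging gives CL = 2L/(ρv²S).
CL = 2 × 4.65×10^5 / (0.462 × 207² × 47.1) = 0.997

CL = 0.997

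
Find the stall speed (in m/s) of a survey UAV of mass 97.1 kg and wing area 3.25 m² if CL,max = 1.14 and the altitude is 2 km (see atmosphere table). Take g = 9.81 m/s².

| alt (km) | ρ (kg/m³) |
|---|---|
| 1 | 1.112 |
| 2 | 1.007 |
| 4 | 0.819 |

At 2 km, from the table: ρ = 1.007 kg/m³.
At stall, lift equals weight: L = W = m·g = 97.1 × 9.81 = 952.6 N.
From L = ½ρV²S·CL,max = W: V_stall = √(2W/(ρSCL,max)) = √(2·952.6/(1.007·3.25·1.14))
V_stall = √510.6 = 22.6 m/s

V_stall = 22.6 m/s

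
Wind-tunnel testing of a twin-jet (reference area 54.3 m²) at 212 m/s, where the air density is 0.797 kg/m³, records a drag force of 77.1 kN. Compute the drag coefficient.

From D = ½ρv²S·CD, rearranging gives CD = 2D/(ρv²S).
CD = 2 × 77100 / (0.797 × 212² × 54.3) = 0.0793

CD = 0.0793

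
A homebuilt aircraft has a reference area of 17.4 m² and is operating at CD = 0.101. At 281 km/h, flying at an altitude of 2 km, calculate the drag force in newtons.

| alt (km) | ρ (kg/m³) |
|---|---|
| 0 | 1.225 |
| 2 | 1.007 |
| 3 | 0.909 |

D = 5390 N

At 2 km, from the table: ρ = 1.007 kg/m³.
Convert speed: v = 281 km/h ÷ 3.6 = 78.06 m/s.
D = ½ρv²S·CD = ½ × 1.007 × 78.06² × 17.4 × 0.101 = 5390 N ≈ 5.39 kN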